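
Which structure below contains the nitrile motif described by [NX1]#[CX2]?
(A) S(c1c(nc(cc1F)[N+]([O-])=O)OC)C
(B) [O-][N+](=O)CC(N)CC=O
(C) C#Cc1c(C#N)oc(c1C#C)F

[NX1]#[CX2] describes a nitrogen triple-bonded to a two-connected carbon (a nitrile).
(A) has a nitro group (-[N+](=O)[O-]) but there is no C#N triple bond.
(B) has a primary amino group (-NH2) but the nitrogen is NX3 (three connections), not NX1 triple-bonded.
(C) contains a nitrile (-C#N), which satisfies every atom and bond constraint.
So the answer is (C).

C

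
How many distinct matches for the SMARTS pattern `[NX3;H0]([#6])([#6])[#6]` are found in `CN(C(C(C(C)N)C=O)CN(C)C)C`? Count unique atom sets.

[NX3;H0]([#6])([#6])[#6] is the SMARTS for a tertiary amine: a trivalent nitrogen with no H, bonded to three carbons.
The molecule carries 2 separate instances of a dimethylamino group (-N(CH3)2) meeting every constraint; each maps to a distinct set of atoms, giving 2 matches.

2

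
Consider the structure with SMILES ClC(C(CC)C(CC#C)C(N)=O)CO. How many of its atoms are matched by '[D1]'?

6

The query [D1] means: atom with exactly one heavy-atom neighbour (degree 1).
Check the 14 heavy atoms by environment: 4× C (D2) → no; 4× C (D3) → no; 2× O (D1) → match; 2× C (D1) → match; 1× Cl (D1) → match; 1× N (D1) → match.
Summing the matching environments: 2 + 2 + 1 + 1 = 6 matching atoms.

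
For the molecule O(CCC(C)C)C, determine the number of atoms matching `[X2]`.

Check the 7 heavy atoms by environment: 6× C (X4) → no; 1× O (X2) → match.
That gives 1 matching atom.

1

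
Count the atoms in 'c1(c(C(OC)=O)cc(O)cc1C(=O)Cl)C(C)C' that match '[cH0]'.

4

The query [cH0] means: aromatic carbon with no attached hydrogen (substituted or ring-fusion).
Check the 17 heavy atoms by environment: 4× c (aromatic, H0) → match; 2× c (aromatic, H1) → no; 1× O (H1) → no; 2× C (H0) → no; 3× O (H0) → no; 3× C (H3) → no; 1× C (H1) → no; 1× Cl (H0) → no.
That gives 4 matching atoms.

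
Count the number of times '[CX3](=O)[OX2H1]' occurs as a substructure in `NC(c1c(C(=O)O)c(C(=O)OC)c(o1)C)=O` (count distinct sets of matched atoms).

1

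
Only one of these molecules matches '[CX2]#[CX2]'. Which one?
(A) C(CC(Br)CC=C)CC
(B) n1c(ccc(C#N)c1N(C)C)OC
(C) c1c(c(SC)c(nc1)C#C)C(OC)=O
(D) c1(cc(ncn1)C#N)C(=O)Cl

C

[CX2]#[CX2] describes a carbon-carbon triple bond (an alkyne).
(A) has a vinyl group (-CH=CH2) but the C=C is a double bond; both carbons are CX3, not CX2.
(B) has a nitrile (-C#N) but the triple bond is C#N, not C#C.
(C) contains an ethynyl group (-C#CH), which satisfies every atom and bond constraint.
(D) has a nitrile (-C#N) but the triple bond is C#N, not C#C.
So the answer is (C).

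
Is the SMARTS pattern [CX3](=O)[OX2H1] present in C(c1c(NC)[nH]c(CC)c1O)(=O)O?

The pattern [CX3](=O)[OX2H1] describes an sp2 carbon double-bonded to O and single-bonded to an -OH oxygen — a carboxylic acid.
The molecule carries a carboxylic acid group (-C(=O)OH), whose atoms satisfy every constraint of the query, so the pattern matches.

Yes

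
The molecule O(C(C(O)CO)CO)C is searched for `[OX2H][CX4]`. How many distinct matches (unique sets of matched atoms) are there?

3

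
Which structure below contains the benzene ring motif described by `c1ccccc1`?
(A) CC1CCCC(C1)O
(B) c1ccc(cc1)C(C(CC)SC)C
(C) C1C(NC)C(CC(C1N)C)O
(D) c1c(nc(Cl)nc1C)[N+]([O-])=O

c1ccccc1 describes six aromatic carbons in a ring (a benzene ring).
(A) has a methyl group (-CH3) but no six-membered all-carbon aromatic ring is present.
(B) contains a phenyl ring, which satisfies every atom and bond constraint.
(C) has a methyl group (-CH3) but no six-membered all-carbon aromatic ring is present.
(D) has a methyl group (-CH3) but no six-membered all-carbon aromatic ring is present.
So the answer is (B).

B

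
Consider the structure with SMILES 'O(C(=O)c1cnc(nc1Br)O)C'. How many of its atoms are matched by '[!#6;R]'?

The query [!#6;R] means: non-carbon atom that is part of a ring.
Check the 12 heavy atoms by environment: 2× n (aromatic, in 6-ring) → match; 4× c (aromatic, in 6-ring) → no; 1× Br (acyclic) → no; 3× O (acyclic) → no; 2× C (acyclic) → no.
That gives 2 matching atoms.

2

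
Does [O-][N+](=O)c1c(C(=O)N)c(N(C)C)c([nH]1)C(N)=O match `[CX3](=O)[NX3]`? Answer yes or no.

The pattern [CX3](=O)[NX3] describes a carbonyl carbon bonded to a trivalent nitrogen — an amide.
The molecule carries a primary amide (-C(=O)NH2), whose atoms satisfy every constraint of the query, so the pattern matches.

Yes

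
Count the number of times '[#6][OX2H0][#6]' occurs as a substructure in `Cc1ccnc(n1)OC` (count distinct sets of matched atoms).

1

[#6][OX2H0][#6] is the SMARTS for an ether: an aliphatic oxygen bridging two carbons with no H on the oxygen.
Exactly one fragment in the molecule meets all constraints, giving 1 match.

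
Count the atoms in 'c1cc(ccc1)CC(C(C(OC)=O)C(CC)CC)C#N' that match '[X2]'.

The query [X2] means: any atom with exactly two total connections (bonds + H).
Check the 20 heavy atoms by environment: 9× C (X4) → no; 1× C (X3) → no; 1× O (X1) → no; 1× O (X2) → match; 6× c (aromatic, X3) → no; 1× C (X2) → match; 1× N (X1) → no.
Summing the matching environments: 1 + 1 = 2 matching atoms.

2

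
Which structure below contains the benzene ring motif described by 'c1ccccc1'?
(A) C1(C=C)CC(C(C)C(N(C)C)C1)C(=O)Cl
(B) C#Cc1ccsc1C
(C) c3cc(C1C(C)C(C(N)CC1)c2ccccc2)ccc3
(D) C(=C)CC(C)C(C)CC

c1ccccc1 describes six aromatic carbons in a ring (a benzene ring).
(A) has a methyl group (-CH3) but no six-membered all-carbon aromatic ring is present.
(B) has a methyl group (-CH3) but no six-membered all-carbon aromatic ring is present.
(C) contains a phenyl ring, which satisfies every atom and bond constraint.
(D) has a methyl group (-CH3) but no six-membered all-carbon aromatic ring is present.
So the answer is (C).

C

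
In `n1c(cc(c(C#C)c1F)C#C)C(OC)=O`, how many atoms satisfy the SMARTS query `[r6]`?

6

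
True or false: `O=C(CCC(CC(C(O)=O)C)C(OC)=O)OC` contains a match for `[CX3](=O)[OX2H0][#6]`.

The pattern [CX3](=O)[OX2H0][#6] describes a carbonyl carbon bonded to an oxygen that is itself bonded to carbon (no H on that O) — an ester.
The molecule carries a methyl-ester group (-C(=O)OCH3), whose atoms satisfy every constraint of the query, so the pattern matches.

True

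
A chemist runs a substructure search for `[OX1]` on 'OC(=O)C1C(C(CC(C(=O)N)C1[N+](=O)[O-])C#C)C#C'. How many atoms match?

The query [OX1] means: aliphatic oxygen with one total connection — typically a carbonyl =O or an oxide.
Check the 19 heavy atoms by environment: 6× C (X4) → no; 2× C (X3) → no; 3× O (X1) → match; 1× O (X2) → no; 4× C (X2) → no; 1× N (X3) → no; 1× N (charge +1, X3) → no; 1× O (charge -1, X1) → match.
Summing the matching environments: 3 + 1 = 4 matching atoms.

4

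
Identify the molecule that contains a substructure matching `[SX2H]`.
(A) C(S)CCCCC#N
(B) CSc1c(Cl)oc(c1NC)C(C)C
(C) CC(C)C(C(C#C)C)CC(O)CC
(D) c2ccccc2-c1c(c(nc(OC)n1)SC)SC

A

[SX2H] describes an aliphatic sulfur with two connections, one being H (a thiol).
(A) contains a thiol (-SH), which satisfies every atom and bond constraint.
(B) has a methylthio ether (-SCH3) but the sulfur has H0 (bonded to two carbons), not H1.
(C) has a hydroxyl group (-OH) but it is an -OH, not an -SH.
(D) has a methylthio ether (-SCH3) but the sulfur has H0 (bonded to two carbons), not H1.
So the answer is (A).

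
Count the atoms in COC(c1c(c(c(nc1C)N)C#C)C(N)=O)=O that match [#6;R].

5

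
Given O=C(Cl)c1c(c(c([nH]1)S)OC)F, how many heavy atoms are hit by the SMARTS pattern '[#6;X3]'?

5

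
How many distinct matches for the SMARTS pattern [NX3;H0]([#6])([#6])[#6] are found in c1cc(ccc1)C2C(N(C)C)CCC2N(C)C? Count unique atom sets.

[NX3;H0]([#6])([#6])[#6] is the SMARTS for a tertiary amine: a trivalent nitrogen with no H, bonded to three carbons.
The molecule carries 2 separate instances of a dimethylamino group (-N(CH3)2) meeting every constraint; each maps to a distinct set of atoms, giving 2 matches.

2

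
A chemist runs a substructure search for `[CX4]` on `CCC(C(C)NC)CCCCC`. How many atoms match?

11

The query [CX4] means: C with X4: aliphatic carbon with exactly 4 total connections (bonds + H).
Check the 12 heavy atoms by environment: 11× C (X4) → match; 1× N (X3) → no.
That gives 11 matching atoms.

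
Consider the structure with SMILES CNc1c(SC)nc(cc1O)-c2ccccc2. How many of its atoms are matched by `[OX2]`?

1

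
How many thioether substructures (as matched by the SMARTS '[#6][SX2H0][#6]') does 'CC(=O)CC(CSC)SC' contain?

[#6][SX2H0][#6] is the SMARTS for a thioether: an aliphatic sulfur bridging two carbons with no H on the sulfur.
The molecule carries 2 separate instances of a methylthio ether (-SCH3) meeting every constraint; each maps to a distinct set of atoms, giving 2 matches.

2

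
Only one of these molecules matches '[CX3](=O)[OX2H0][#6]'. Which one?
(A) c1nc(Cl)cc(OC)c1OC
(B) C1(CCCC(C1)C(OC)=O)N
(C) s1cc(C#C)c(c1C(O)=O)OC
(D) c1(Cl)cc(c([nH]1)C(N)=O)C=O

[CX3](=O)[OX2H0][#6] describes a carbonyl carbon bonded to an oxygen that is itself bonded to carbon (no H on that O) (an ester).
(A) has a methoxy ether (-OCH3) but the ether oxygen is not adjacent to a C=O carbon.
(B) contains a methyl-ester group (-C(=O)OCH3), which satisfies every atom and bond constraint.
(C) has a carboxylic acid group (-C(=O)OH) but the singly-bonded O carries H (OX2H1, not H0).
(D) has a primary amide (-C(=O)NH2) but the carbonyl is bonded to N, not to an O-C linkage.
So the answer is (B).

B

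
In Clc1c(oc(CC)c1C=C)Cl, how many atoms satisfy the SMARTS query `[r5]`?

The query [r5] means: r5 matches atoms in a five-membered ring.
Check the 11 heavy atoms by environment: 1× o (aromatic, in 5-ring) → match; 4× c (aromatic, in 5-ring) → match; 2× Cl (acyclic) → no; 4× C (acyclic) → no.
Summing the matching environments: 1 + 4 = 5 matching atoms.

5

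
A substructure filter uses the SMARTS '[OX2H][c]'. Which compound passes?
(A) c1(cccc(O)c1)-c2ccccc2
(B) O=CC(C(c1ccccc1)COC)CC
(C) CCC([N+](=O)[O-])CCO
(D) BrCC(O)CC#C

A

[OX2H][c] describes a hydroxyl oxygen attached to an aromatic carbon (a phenol).
(A) contains a hydroxyl group (-OH), which satisfies every atom and bond constraint.
(B) has a methoxy ether (-OCH3) but the oxygen has H0, not H1.
(C) has a hydroxyl group (-OH) but the -OH is on an aliphatic carbon, not an aromatic c.
(D) has a hydroxyl group (-OH) but the -OH is on an aliphatic carbon, not an aromatic c.
So the answer is (A).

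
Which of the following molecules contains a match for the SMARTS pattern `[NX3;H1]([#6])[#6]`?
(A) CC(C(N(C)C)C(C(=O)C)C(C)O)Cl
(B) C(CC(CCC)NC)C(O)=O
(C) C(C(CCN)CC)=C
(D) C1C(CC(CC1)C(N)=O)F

B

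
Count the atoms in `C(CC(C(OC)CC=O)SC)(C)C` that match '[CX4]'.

9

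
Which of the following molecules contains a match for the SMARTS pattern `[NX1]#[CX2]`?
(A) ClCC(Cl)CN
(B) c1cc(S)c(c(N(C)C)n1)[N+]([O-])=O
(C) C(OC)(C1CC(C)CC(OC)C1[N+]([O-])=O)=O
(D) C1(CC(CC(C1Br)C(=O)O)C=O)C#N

D

[NX1]#[CX2] describes a nitrogen triple-bonded to a two-connected carbon (a nitrile).
(A) has a primary amino group (-NH2) but the nitrogen is NX3 (three connections), not NX1 triple-bonded.
(B) has a nitro group (-[N+](=O)[O-]) but there is no C#N triple bond.
(C) has a nitro group (-[N+](=O)[O-]) but there is no C#N triple bond.
(D) contains a nitrile (-C#N), which satisfies every atom and bond constraint.
So the answer is (D).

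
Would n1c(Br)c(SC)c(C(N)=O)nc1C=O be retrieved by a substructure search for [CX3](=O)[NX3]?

Yes

The pattern [CX3](=O)[NX3] describes a carbonyl carbon bonded to a trivalent nitrogen — an amide.
The molecule carries a primary amide (-C(=O)NH2), whose atoms satisfy every constraint of the query, so the pattern matches.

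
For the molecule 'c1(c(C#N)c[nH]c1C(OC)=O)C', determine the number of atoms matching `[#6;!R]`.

Check the 12 heavy atoms by environment: 1× n (aromatic, in 5-ring) → no; 4× c (aromatic, in 5-ring) → no; 4× C (acyclic) → match; 2× O (acyclic) → no; 1× N (acyclic) → no.
That gives 4 matching atoms.

4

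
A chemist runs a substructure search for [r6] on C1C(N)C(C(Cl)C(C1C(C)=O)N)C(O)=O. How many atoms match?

6

The query [r6] means: r6 matches atoms in a six-membered ring.
Check the 15 heavy atoms by environment: 6× C (in 6-ring) → match; 3× C (acyclic) → no; 3× O (acyclic) → no; 2× N (acyclic) → no; 1× Cl (acyclic) → no.
That gives 6 matching atoms.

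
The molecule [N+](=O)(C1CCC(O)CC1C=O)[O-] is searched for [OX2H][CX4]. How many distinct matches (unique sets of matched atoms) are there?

[OX2H][CX4] is the SMARTS for an aliphatic alcohol: a hydroxyl oxygen bound to an sp3 (X4) carbon.
Exactly one fragment in the molecule meets all constraints, giving 1 match.

1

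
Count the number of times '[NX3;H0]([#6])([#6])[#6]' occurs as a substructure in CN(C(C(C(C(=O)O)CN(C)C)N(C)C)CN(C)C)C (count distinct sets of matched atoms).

4

[NX3;H0]([#6])([#6])[#6] is the SMARTS for a tertiary amine: a trivalent nitrogen with no H, bonded to three carbons.
The molecule carries 4 separate instances of a dimethylamino group (-N(CH3)2) meeting every constraint; each maps to a distinct set of atoms, giving 4 matches.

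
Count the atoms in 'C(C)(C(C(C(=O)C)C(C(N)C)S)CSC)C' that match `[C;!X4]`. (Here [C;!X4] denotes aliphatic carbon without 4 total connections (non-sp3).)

The query [C;!X4] means: aliphatic carbon that does not have four total connections.
Check the 16 heavy atoms by environment: 11× C (X4) → no; 1× C (X3) → match; 1× O (X1) → no; 2× S (X2) → no; 1× N (X3) → no.
That gives 1 matching atom.

1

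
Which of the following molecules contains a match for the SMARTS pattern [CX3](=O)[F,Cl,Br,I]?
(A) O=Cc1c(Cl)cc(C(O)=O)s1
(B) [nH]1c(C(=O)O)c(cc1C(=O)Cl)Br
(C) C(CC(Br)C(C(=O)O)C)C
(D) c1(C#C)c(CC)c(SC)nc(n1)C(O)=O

B

[CX3](=O)[F,Cl,Br,I] describes a carbonyl carbon bonded to a halogen (an acyl halide).
(A) has a chloro substituent but the Cl is not on a carbonyl carbon.
(B) contains an acyl chloride (-C(=O)Cl), which satisfies every atom and bond constraint.
(C) has a carboxylic acid group (-C(=O)OH) but the carbonyl is bonded to -OH, not to a halogen.
(D) has a carboxylic acid group (-C(=O)OH) but the carbonyl is bonded to -OH, not to a halogen.
So the answer is (B).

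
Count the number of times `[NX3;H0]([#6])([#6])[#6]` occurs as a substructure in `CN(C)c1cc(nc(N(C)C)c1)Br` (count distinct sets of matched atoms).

2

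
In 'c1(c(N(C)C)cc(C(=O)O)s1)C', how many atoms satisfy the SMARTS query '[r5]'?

Check the 12 heavy atoms by environment: 1× s (aromatic, in 5-ring) → match; 4× c (aromatic, in 5-ring) → match; 1× N (acyclic) → no; 4× C (acyclic) → no; 2× O (acyclic) → no.
Summing the matching environments: 1 + 4 = 5 matching atoms.

5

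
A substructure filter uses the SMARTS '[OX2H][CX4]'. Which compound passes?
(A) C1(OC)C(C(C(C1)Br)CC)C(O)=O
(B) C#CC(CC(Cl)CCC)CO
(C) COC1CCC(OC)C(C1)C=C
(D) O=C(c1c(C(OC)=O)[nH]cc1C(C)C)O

B

[OX2H][CX4] describes a hydroxyl oxygen bound to an sp3 (X4) carbon (an aliphatic alcohol).
(A) has a methoxy ether (-OCH3) but the oxygen has H0 (ether), not H1.
(B) contains a hydroxyl group (-OH), which satisfies every atom and bond constraint.
(C) has a methoxy ether (-OCH3) but the oxygen has H0 (ether), not H1.
(D) has a carboxylic acid group (-C(=O)OH) but the -OH is on a CX3 carbonyl carbon, not a CX4 carbon.
So the answer is (B).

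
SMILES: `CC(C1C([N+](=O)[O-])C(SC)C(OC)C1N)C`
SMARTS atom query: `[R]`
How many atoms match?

5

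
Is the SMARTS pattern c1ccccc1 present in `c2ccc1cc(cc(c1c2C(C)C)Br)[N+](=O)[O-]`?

Yes

The pattern c1ccccc1 describes six aromatic carbons in a ring — a benzene ring.
The required atom environment is present in the molecule, so the pattern matches.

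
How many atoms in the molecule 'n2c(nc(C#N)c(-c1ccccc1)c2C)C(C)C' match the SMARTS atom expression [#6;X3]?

10

The query [#6;X3] means: any carbon (aromatic or not) with three total connections.
Check the 18 heavy atoms by environment: 2× n (aromatic, X2) → no; 10× c (aromatic, X3) → match; 4× C (X4) → no; 1× C (X2) → no; 1× N (X1) → no.
That gives 10 matching atoms.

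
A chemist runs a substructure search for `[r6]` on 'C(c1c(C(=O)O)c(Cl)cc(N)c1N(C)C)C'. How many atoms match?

6

The query [r6] means: r6 matches atoms in a six-membered ring.
Check the 16 heavy atoms by environment: 6× c (aromatic, in 6-ring) → match; 2× N (acyclic) → no; 5× C (acyclic) → no; 2× O (acyclic) → no; 1× Cl (acyclic) → no.
That gives 6 matching atoms.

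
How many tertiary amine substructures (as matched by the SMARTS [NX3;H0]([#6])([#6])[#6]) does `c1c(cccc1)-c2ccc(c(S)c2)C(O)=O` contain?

0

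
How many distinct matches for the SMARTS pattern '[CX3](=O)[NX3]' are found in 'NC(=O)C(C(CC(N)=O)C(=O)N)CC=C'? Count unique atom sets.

3

[CX3](=O)[NX3] is the SMARTS for an amide: a carbonyl carbon bonded to a trivalent nitrogen.
The molecule carries 3 separate instances of a primary amide (-C(=O)NH2) meeting every constraint; each maps to a distinct set of atoms, giving 3 matches.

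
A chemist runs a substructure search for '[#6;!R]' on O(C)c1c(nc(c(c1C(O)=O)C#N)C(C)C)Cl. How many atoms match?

6

The query [#6;!R] means: carbon not in any ring.
Check the 17 heavy atoms by environment: 1× n (aromatic, in 6-ring) → no; 5× c (aromatic, in 6-ring) → no; 6× C (acyclic) → match; 3× O (acyclic) → no; 1× N (acyclic) → no; 1× Cl (acyclic) → no.
That gives 6 matching atoms.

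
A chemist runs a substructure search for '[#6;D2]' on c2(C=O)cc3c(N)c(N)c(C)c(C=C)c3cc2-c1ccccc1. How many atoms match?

Check the 23 heavy atoms by environment: 9× c (aromatic, D3) → no; 7× c (aromatic, D2) → match; 2× N (D1) → no; 2× C (D2) → match; 1× O (D1) → no; 2× C (D1) → no.
Summing the matching environments: 7 + 2 = 9 matching atoms.

9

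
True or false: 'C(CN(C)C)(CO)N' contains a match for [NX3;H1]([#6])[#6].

The pattern [NX3;H1]([#6])[#6] describes a trivalent nitrogen with one H, bonded to two carbons — a secondary amine.
The closest candidate here is a primary amino group (-NH2), but the nitrogen has H2 and only one carbon neighbour. No other fragment satisfies the full query, so there is no match.

False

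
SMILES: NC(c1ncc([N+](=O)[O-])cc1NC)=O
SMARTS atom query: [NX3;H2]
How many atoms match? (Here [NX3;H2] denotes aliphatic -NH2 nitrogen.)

The query [NX3;H2] means: aliphatic N with 3 total connections, two of them H — an -NH2 nitrogen (amine or amide).
Check the 14 heavy atoms by environment: 1× n (aromatic, H0, X2) → no; 3× c (aromatic, H0, X3) → no; 2× c (aromatic, H1, X3) → no; 1× N (charge +1, H0, X3) → no; 1× O (charge -1, H0, X1) → no; 2× O (H0, X1) → no; 1× C (H0, X3) → no; 1× N (H2, X3) → match; 1× N (H1, X3) → no; 1× C (H3, X4) → no.
That gives 1 matching atom.

1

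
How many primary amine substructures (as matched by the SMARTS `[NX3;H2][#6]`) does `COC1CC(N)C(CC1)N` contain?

[NX3;H2][#6] is the SMARTS for a primary amine: a trivalent nitrogen with two H attached to carbon.
The molecule carries 2 separate instances of a primary amino group (-NH2) meeting every constraint; each maps to a distinct set of atoms, giving 2 matches.

2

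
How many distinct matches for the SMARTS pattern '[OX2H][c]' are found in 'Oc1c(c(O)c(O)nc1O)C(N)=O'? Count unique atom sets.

4

[OX2H][c] is the SMARTS for a phenol: a hydroxyl oxygen attached to an aromatic carbon.
The molecule carries 4 separate instances of a hydroxyl group (-OH) meeting every constraint; each maps to a distinct set of atoms, giving 4 matches.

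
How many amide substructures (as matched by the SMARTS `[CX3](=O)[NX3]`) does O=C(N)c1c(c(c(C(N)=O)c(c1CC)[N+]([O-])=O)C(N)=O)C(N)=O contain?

[CX3](=O)[NX3] is the SMARTS for an amide: a carbonyl carbon bonded to a trivalent nitrogen.
The molecule carries 4 separate instances of a primary amide (-C(=O)NH2) meeting every constraint; each maps to a distinct set of atoms, giving 4 matches.

4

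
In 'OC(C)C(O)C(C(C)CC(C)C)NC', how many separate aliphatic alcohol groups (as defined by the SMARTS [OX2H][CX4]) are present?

2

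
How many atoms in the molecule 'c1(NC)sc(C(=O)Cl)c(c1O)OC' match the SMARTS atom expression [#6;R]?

4

The query [#6;R] means: carbon that is part of a ring.
Check the 13 heavy atoms by environment: 1× s (aromatic, in 5-ring) → no; 4× c (aromatic, in 5-ring) → match; 1× N (acyclic) → no; 3× C (acyclic) → no; 3× O (acyclic) → no; 1× Cl (acyclic) → no.
That gives 4 matching atoms.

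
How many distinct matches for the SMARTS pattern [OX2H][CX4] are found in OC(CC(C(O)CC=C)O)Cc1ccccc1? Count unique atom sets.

3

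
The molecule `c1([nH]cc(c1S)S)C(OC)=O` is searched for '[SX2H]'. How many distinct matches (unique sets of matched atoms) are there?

2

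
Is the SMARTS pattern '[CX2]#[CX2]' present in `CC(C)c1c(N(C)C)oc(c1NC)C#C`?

The pattern [CX2]#[CX2] describes a carbon-carbon triple bond — an alkyne.
The molecule carries an ethynyl group (-C#CH), whose atoms satisfy every constraint of the query, so the pattern matches.

Yes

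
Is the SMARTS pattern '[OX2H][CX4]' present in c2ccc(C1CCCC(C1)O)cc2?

Yes

The pattern [OX2H][CX4] describes a hydroxyl oxygen bound to an sp3 (X4) carbon — an aliphatic alcohol.
The molecule carries a hydroxyl group (-OH), whose atoms satisfy every constraint of the query, so the pattern matches.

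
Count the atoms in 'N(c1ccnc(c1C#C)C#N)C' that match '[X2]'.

Check the 12 heavy atoms by environment: 1× n (aromatic, X2) → match; 5× c (aromatic, X3) → no; 3× C (X2) → match; 1× N (X1) → no; 1× N (X3) → no; 1× C (X4) → no.
Summing the matching environments: 1 + 3 = 4 matching atoms.

4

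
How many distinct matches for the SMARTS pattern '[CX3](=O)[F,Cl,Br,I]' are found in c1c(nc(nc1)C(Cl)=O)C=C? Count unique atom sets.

1

[CX3](=O)[F,Cl,Br,I] is the SMARTS for an acyl halide: a carbonyl carbon bonded to a halogen.
Exactly one fragment in the molecule meets all constraints, giving 1 match.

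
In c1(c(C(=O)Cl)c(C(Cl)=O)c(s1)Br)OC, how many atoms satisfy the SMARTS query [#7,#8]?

3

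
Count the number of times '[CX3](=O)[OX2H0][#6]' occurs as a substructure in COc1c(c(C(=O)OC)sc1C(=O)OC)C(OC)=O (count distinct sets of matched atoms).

[CX3](=O)[OX2H0][#6] is the SMARTS for an ester: a carbonyl carbon bonded to an oxygen that is itself bonded to carbon (no H on that O).
The molecule carries 3 separate instances of a methyl-ester group (-C(=O)OCH3) meeting every constraint; each maps to a distinct set of atoms, giving 3 matches.

3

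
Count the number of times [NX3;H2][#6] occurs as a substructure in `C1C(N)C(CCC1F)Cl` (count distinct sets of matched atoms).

1

[NX3;H2][#6] is the SMARTS for a primary amine: a trivalent nitrogen with two H attached to carbon.
Exactly one fragment in the molecule meets all constraints, giving 1 match.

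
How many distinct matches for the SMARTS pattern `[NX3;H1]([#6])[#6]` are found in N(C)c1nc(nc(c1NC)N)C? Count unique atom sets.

[NX3;H1]([#6])[#6] is the SMARTS for a secondary amine: a trivalent nitrogen with one H, bonded to two carbons.
The molecule carries 2 separate instances of an N-methylamino group (-NHCH3) meeting every constraint; each maps to a distinct set of atoms, giving 2 matches.

2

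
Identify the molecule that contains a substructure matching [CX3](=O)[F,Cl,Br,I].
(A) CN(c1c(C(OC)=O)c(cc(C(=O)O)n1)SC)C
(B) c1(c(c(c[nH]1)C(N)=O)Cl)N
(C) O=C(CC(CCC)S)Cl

C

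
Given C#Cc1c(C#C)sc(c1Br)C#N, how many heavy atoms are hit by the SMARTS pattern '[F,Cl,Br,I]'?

The query [F,Cl,Br,I] means: comma = OR; matches any of F, Cl, Br, I.
Check the 12 heavy atoms by environment: 1× s (aromatic) → no; 4× c (aromatic) → no; 5× C → no; 1× N → no; 1× Br → match.
That gives 1 matching atom.

1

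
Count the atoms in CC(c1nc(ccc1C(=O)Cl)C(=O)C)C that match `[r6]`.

6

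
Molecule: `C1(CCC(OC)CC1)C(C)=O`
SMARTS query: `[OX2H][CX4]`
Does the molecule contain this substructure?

No

The pattern [OX2H][CX4] describes a hydroxyl oxygen bound to an sp3 (X4) carbon — an aliphatic alcohol.
The closest candidate here is a methoxy ether (-OCH3), but the oxygen has H0 (ether), not H1. No other fragment satisfies the full query, so there is no match.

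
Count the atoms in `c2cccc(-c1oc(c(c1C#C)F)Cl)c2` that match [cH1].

5

The query [cH1] means: aromatic carbon bearing exactly one hydrogen.
Check the 15 heavy atoms by environment: 1× o (aromatic, H0) → no; 5× c (aromatic, H0) → no; 1× Cl (H0) → no; 5× c (aromatic, H1) → match; 1× F (H0) → no; 1× C (H0) → no; 1× C (H1) → no.
That gives 5 matching atoms.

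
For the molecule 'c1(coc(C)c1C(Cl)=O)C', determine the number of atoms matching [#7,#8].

2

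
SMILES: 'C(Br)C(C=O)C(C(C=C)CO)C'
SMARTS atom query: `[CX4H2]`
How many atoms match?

The query [CX4H2] means: sp3 carbon (X4) with exactly two hydrogens.
Check the 12 heavy atoms by environment: 2× C (H2, X4) → match; 3× C (H1, X4) → no; 2× C (H1, X3) → no; 1× C (H2, X3) → no; 1× C (H3, X4) → no; 1× Br (H0, X1) → no; 1× O (H1, X2) → no; 1× O (H0, X1) → no.
That gives 2 matching atoms.

2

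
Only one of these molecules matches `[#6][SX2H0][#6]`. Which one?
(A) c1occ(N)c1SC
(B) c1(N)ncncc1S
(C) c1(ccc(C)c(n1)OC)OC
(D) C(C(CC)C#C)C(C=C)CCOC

A

[#6][SX2H0][#6] describes an aliphatic sulfur bridging two carbons with no H on the sulfur (a thioether).
(A) contains a methylthio ether (-SCH3), which satisfies every atom and bond constraint.
(B) has a thiol (-SH) but the sulfur has H1, not H0 bridging two carbons.
(C) has a methoxy ether (-OCH3) but the bridging atom is O, not S.
(D) has a methoxy ether (-OCH3) but the bridging atom is O, not S.
So the answer is (A).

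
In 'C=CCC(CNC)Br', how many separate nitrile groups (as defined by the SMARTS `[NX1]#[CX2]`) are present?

0

[NX1]#[CX2] is the SMARTS for a nitrile: a nitrogen triple-bonded to a two-connected carbon.
No fragment in the molecule satisfies every constraint, giving 0 matches.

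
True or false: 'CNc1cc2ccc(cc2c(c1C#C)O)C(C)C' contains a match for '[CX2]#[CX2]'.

The pattern [CX2]#[CX2] describes a carbon-carbon triple bond — an alkyne.
The molecule carries an ethynyl group (-C#CH), whose atoms satisfy every constraint of the query, so the pattern matches.

True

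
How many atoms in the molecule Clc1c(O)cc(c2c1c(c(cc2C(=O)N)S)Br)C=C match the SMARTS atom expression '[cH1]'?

The query [cH1] means: aromatic carbon bearing exactly one hydrogen.
Check the 19 heavy atoms by environment: 8× c (aromatic, H0) → no; 2× c (aromatic, H1) → match; 1× Cl (H0) → no; 1× Br (H0) → no; 1× S (H1) → no; 1× C (H0) → no; 1× O (H0) → no; 1× N (H2) → no; 1× C (H1) → no; 1× C (H2) → no; 1× O (H1) → no.
That gives 2 matching atoms.

2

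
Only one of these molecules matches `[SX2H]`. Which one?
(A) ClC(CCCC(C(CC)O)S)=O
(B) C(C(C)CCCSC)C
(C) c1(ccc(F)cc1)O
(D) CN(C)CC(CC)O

A

[SX2H] describes an aliphatic sulfur with two connections, one being H (a thiol).
(A) contains a thiol (-SH), which satisfies every atom and bond constraint.
(B) has a methylthio ether (-SCH3) but the sulfur has H0 (bonded to two carbons), not H1.
(C) has a hydroxyl group (-OH) but it is an -OH, not an -SH.
(D) has a hydroxyl group (-OH) but it is an -OH, not an -SH.
So the answer is (A).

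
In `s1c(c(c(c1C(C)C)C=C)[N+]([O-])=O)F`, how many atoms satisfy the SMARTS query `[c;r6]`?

0

The query [c;r6] means: aromatic carbon that belongs to a six-membered ring.
Check the 14 heavy atoms by environment: 1× s (aromatic, in 5-ring) → no; 4× c (aromatic, in 5-ring) → no; 5× C (acyclic) → no; 1× F (acyclic) → no; 1× N (charge +1, acyclic) → no; 1× O (charge -1, acyclic) → no; 1× O (acyclic) → no.
No environment satisfies the query, so 0 matching atoms.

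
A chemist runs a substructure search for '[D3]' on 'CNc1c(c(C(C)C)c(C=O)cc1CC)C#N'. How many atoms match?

6

The query [D3] means: atom with exactly three heavy-atom neighbours.
Check the 17 heavy atoms by environment: 5× c (aromatic, D3) → match; 1× c (aromatic, D2) → no; 1× N (D2) → no; 4× C (D1) → no; 3× C (D2) → no; 1× O (D1) → no; 1× C (D3) → match; 1× N (D1) → no.
Summing the matching environments: 5 + 1 = 6 matching atoms.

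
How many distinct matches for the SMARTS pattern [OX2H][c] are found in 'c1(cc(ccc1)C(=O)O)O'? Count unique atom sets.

1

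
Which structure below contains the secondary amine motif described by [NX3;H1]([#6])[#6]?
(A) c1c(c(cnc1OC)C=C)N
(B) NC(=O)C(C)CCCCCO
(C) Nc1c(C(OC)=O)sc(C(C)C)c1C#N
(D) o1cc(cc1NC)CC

D

[NX3;H1]([#6])[#6] describes a trivalent nitrogen with one H, bonded to two carbons (a secondary amine).
(A) has a primary amino group (-NH2) but the nitrogen has H2 and only one carbon neighbour.
(B) has a primary amide (-C(=O)NH2) but the -C(=O)NH2 nitrogen has H2, not H1.
(C) has a primary amino group (-NH2) but the nitrogen has H2 and only one carbon neighbour.
(D) contains an N-methylamino group (-NHCH3), which satisfies every atom and bond constraint.
So the answer is (D).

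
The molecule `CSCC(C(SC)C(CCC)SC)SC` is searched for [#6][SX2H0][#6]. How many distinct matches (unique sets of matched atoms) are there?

[#6][SX2H0][#6] is the SMARTS for a thioether: an aliphatic sulfur bridging two carbons with no H on the sulfur.
The molecule carries 4 separate instances of a methylthio ether (-SCH3) meeting every constraint; each maps to a distinct set of atoms, giving 4 matches.

4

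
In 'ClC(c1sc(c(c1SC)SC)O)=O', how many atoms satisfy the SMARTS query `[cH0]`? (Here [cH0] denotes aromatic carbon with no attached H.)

The query [cH0] means: aromatic carbon with no attached hydrogen (substituted or ring-fusion).
Check the 13 heavy atoms by environment: 1× s (aromatic, H0) → no; 4× c (aromatic, H0) → match; 2× S (H0) → no; 2× C (H3) → no; 1× C (H0) → no; 1× O (H0) → no; 1× Cl (H0) → no; 1× O (H1) → no.
That gives 4 matching atoms.

4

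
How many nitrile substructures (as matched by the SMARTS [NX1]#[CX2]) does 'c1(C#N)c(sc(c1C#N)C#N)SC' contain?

[NX1]#[CX2] is the SMARTS for a nitrile: a nitrogen triple-bonded to a two-connected carbon.
The molecule carries 3 separate instances of a nitrile (-C#N) meeting every constraint; each maps to a distinct set of atoms, giving 3 matches.

3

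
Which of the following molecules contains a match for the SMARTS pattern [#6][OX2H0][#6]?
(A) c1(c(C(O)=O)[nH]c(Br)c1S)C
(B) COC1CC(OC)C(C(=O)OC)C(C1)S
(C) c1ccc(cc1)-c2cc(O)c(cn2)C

B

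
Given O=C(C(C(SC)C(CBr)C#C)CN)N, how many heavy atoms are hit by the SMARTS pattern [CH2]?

2

The query [CH2] means: aliphatic carbon with exactly two hydrogens.
Check the 14 heavy atoms by environment: 2× C (H2) → match; 4× C (H1) → no; 1× S (H0) → no; 1× C (H3) → no; 1× Br (H0) → no; 2× C (H0) → no; 2× N (H2) → no; 1× O (H0) → no.
That gives 2 matching atoms.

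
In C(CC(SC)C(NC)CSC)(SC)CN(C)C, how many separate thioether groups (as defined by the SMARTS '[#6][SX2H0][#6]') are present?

[#6][SX2H0][#6] is the SMARTS for a thioether: an aliphatic sulfur bridging two carbons with no H on the sulfur.
The molecule carries 3 separate instances of a methylthio ether (-SCH3) meeting every constraint; each maps to a distinct set of atoms, giving 3 matches.

3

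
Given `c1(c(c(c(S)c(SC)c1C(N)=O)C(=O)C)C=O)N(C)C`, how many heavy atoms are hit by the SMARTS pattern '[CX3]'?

The query [CX3] means: C with X3: aliphatic carbon with exactly 3 total connections.
Check the 20 heavy atoms by environment: 6× c (aromatic, X3) → no; 2× S (X2) → no; 4× C (X4) → no; 3× C (X3) → match; 3× O (X1) → no; 2× N (X3) → no.
That gives 3 matching atoms.

3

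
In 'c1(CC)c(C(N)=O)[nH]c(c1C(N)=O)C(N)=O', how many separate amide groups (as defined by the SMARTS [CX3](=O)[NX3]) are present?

3

[CX3](=O)[NX3] is the SMARTS for an amide: a carbonyl carbon bonded to a trivalent nitrogen.
The molecule carries 3 separate instances of a primary amide (-C(=O)NH2) meeting every constraint; each maps to a distinct set of atoms, giving 3 matches.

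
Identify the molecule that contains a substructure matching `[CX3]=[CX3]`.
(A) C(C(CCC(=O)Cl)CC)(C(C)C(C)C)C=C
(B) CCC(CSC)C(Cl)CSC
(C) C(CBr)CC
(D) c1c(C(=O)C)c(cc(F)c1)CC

A

[CX3]=[CX3] describes a non-aromatic C=C double bond between two sp2 carbons (an alkene).
(A) contains a vinyl group (-CH=CH2), which satisfies every atom and bond constraint.
(B) has an ethyl group (-CH2CH3) but its C-C bond is a single bond between CX4 carbons, not CX3=CX3.
(C) has an ethyl group (-CH2CH3) but its C-C bond is a single bond between CX4 carbons, not CX3=CX3.
(D) has an ethyl group (-CH2CH3) but its C-C bond is a single bond between CX4 carbons, not CX3=CX3.
So the answer is (A).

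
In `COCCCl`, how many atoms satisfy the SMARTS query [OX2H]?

Check the 5 heavy atoms by environment: 2× C (H2, X4) → no; 1× Cl (H0, X1) → no; 1× O (H0, X2) → no; 1× C (H3, X4) → no.
No environment satisfies the query, so 0 matching atoms.

0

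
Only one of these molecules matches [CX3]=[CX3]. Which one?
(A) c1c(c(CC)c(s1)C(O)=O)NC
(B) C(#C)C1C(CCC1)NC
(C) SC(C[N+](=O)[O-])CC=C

[CX3]=[CX3] describes a non-aromatic C=C double bond between two sp2 carbons (an alkene).
(A) has an ethyl group (-CH2CH3) but its C-C bond is a single bond between CX4 carbons, not CX3=CX3.
(B) has an ethynyl group (-C#CH) but the C-C bond is a triple bond, not a double bond.
(C) contains a vinyl group (-CH=CH2), which satisfies every atom and bond constraint.
So the answer is (C).

C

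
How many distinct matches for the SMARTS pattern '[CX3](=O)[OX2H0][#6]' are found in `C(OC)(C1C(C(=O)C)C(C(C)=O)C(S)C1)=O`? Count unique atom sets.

[CX3](=O)[OX2H0][#6] is the SMARTS for an ester: a carbonyl carbon bonded to an oxygen that is itself bonded to carbon (no H on that O).
Exactly one fragment in the molecule meets all constraints, giving 1 match.

1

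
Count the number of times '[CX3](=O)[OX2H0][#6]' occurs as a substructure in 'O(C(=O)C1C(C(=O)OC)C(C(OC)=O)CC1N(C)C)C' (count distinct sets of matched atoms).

[CX3](=O)[OX2H0][#6] is the SMARTS for an ester: a carbonyl carbon bonded to an oxygen that is itself bonded to carbon (no H on that O).
The molecule carries 3 separate instances of a methyl-ester group (-C(=O)OCH3) meeting every constraint; each maps to a distinct set of atoms, giving 3 matches.

3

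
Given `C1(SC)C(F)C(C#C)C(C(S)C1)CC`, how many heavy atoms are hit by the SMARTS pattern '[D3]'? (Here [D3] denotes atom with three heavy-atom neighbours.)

5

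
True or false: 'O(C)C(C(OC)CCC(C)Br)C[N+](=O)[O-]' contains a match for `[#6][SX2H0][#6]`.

False

The pattern [#6][SX2H0][#6] describes an aliphatic sulfur bridging two carbons with no H on the sulfur — a thioether.
The closest candidate here is a methoxy ether (-OCH3), but the bridging atom is O, not S. No other fragment satisfies the full query, so there is no match.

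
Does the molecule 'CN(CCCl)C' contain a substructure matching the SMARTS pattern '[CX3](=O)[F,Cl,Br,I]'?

The pattern [CX3](=O)[F,Cl,Br,I] describes a carbonyl carbon bonded to a halogen — an acyl halide.
The closest candidate here is a chloro substituent, but the Cl is not on a carbonyl carbon. No other fragment satisfies the full query, so there is no match.

No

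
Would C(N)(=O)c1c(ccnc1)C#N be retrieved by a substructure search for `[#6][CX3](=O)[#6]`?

No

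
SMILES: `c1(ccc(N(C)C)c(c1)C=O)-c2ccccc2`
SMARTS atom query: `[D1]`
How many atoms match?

3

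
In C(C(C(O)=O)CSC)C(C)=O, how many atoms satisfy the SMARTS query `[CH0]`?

2

The query [CH0] means: aliphatic carbon with no attached hydrogen.
Check the 11 heavy atoms by environment: 2× C (H2) → no; 1× C (H1) → no; 2× C (H0) → match; 2× O (H0) → no; 1× O (H1) → no; 2× C (H3) → no; 1× S (H0) → no.
That gives 2 matching atoms.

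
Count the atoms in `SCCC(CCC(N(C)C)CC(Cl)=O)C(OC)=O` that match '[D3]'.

5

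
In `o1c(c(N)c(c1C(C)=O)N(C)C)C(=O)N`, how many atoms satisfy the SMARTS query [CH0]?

2

The query [CH0] means: aliphatic carbon with no attached hydrogen.
Check the 15 heavy atoms by environment: 1× o (aromatic, H0) → no; 4× c (aromatic, H0) → no; 1× N (H0) → no; 3× C (H3) → no; 2× C (H0) → match; 2× O (H0) → no; 2× N (H2) → no.
That gives 2 matching atoms.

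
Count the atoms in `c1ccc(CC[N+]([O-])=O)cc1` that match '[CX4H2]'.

2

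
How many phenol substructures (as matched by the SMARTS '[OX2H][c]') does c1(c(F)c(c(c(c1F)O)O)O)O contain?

[OX2H][c] is the SMARTS for a phenol: a hydroxyl oxygen attached to an aromatic carbon.
The molecule carries 4 separate instances of a hydroxyl group (-OH) meeting every constraint; each maps to a distinct set of atoms, giving 4 matches.

4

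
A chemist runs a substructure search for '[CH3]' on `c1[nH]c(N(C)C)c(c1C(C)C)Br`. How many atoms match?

The query [CH3] means: aliphatic carbon with exactly three hydrogens.
Check the 12 heavy atoms by environment: 1× n (aromatic, H1) → no; 3× c (aromatic, H0) → no; 1× c (aromatic, H1) → no; 1× C (H1) → no; 4× C (H3) → match; 1× Br (H0) → no; 1× N (H0) → no.
That gives 4 matching atoms.

4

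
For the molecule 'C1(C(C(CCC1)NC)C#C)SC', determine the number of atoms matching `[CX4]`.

8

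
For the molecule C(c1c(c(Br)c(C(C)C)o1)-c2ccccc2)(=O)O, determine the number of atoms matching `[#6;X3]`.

11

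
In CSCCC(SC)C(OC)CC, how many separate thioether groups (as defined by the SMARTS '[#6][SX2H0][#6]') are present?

[#6][SX2H0][#6] is the SMARTS for a thioether: an aliphatic sulfur bridging two carbons with no H on the sulfur.
The molecule carries 2 separate instances of a methylthio ether (-SCH3) meeting every constraint; each maps to a distinct set of atoms, giving 2 matches.

2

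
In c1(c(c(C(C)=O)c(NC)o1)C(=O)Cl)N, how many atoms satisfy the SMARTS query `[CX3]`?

The query [CX3] means: C with X3: aliphatic carbon with exactly 3 total connections.
Check the 14 heavy atoms by environment: 1× o (aromatic, X2) → no; 4× c (aromatic, X3) → no; 2× N (X3) → no; 2× C (X3) → match; 2× O (X1) → no; 1× Cl (X1) → no; 2× C (X4) → no.
That gives 2 matching atoms.

2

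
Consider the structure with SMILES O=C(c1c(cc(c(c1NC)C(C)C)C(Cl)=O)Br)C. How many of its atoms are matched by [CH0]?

2

The query [CH0] means: aliphatic carbon with no attached hydrogen.
Check the 18 heavy atoms by environment: 5× c (aromatic, H0) → no; 1× c (aromatic, H1) → no; 2× C (H0) → match; 2× O (H0) → no; 4× C (H3) → no; 1× C (H1) → no; 1× Br (H0) → no; 1× N (H1) → no; 1× Cl (H0) → no.
That gives 2 matching atoms.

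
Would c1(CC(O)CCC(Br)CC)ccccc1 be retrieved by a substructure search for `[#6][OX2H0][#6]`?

No

The pattern [#6][OX2H0][#6] describes an aliphatic oxygen bridging two carbons with no H on the oxygen — an ether.
The closest candidate here is a hydroxyl group (-OH), but the oxygen has H1, not H0 bridging two carbons. No other fragment satisfies the full query, so there is no match.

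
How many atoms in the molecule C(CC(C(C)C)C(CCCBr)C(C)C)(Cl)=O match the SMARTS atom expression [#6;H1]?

4

Check the 16 heavy atoms by environment: 4× C (H2) → no; 4× C (H1) → match; 4× C (H3) → no; 1× C (H0) → no; 1× O (H0) → no; 1× Cl (H0) → no; 1× Br (H0) → no.
That gives 4 matching atoms.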